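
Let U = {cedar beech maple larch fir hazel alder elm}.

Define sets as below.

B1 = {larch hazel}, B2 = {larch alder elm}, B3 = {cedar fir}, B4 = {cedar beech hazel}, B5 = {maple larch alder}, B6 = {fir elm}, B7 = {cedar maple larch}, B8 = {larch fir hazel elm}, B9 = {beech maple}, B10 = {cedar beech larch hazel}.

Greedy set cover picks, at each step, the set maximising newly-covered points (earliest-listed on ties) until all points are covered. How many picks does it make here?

Greedy: pick B8 (covers 4 new) → pick B4 (covers 2 new) → pick B5 (covers 2 new). Total picks: 3.

3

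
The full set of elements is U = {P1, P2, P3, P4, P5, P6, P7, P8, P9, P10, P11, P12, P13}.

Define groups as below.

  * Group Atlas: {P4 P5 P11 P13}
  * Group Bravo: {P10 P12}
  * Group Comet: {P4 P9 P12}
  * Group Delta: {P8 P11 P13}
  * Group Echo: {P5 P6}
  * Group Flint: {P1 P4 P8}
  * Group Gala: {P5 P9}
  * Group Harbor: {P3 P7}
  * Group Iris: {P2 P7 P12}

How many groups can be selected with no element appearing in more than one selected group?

4

Bravo, Echo, Flint, Harbor are pairwise disjoint (Bravo={P10,P12}; Echo={P5,P6}; Flint={P1,P4,P8}; Harbor={P3,P7}).
Every remaining group overlaps one of these, and no 5 of the listed groups are pairwise disjoint, so 4 is the maximum.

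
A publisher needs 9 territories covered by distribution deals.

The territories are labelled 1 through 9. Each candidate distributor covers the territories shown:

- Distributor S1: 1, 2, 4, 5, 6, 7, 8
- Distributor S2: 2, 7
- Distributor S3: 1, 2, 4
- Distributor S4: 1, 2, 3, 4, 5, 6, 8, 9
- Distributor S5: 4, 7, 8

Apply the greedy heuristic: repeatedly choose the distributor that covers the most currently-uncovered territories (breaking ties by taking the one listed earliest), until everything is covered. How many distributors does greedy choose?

Greedy: pick S4 (covers 8 new) → pick S1 (covers 1 new). Total picks: 2.

2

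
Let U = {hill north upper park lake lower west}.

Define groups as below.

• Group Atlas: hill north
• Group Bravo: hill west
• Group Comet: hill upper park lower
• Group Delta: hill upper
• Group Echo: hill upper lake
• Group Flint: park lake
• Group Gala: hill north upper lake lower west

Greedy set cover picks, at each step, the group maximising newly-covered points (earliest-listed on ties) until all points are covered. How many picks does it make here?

Greedy: pick Gala (covers 6 new) → pick Comet (covers 1 new). Total picks: 2.

2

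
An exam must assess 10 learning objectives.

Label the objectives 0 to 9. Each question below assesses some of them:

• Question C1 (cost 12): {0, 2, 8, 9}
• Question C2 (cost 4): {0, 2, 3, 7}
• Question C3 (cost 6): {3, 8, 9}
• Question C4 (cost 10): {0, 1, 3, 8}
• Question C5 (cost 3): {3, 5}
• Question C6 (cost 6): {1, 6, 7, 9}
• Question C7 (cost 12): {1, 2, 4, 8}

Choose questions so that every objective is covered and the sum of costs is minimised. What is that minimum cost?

C2, C5, C6, C7 together cover every objective (C2 ∪ C5 ∪ C6 ∪ C7 = {0, 1, 2, 3, 4, 5, 6, 7, 8, 9}); total cost 4 + 3 + 6 + 12 = 25.
The greedy pick C2, C6, C5, C3, C7 costs 31; no covering selection beats 25.

25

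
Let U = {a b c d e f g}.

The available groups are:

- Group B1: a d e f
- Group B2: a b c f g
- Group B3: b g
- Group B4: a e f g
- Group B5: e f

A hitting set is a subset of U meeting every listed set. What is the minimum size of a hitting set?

H = {b, f} meets every group (each contains at least one member of H), and |H| = 2.
The groups B1, B3 are pairwise disjoint, so any hitting set needs a separate element for each — at least 2. Hence 2 is optimal.

2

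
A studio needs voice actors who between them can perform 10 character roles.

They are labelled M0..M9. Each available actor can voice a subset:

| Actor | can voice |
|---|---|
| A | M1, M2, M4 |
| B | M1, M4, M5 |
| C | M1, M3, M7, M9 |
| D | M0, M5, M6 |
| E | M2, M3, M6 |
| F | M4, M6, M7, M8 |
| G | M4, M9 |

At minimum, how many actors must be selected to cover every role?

4

C and D and E and F together: C ∪ D ∪ E ∪ F = {M0, M1, M2, M3, M4, M5, M6, M7, M8, M9} — every role is covered.
No 3 of the 7 actors cover everything (all 35 combinations miss at least one role), so 4 is optimal.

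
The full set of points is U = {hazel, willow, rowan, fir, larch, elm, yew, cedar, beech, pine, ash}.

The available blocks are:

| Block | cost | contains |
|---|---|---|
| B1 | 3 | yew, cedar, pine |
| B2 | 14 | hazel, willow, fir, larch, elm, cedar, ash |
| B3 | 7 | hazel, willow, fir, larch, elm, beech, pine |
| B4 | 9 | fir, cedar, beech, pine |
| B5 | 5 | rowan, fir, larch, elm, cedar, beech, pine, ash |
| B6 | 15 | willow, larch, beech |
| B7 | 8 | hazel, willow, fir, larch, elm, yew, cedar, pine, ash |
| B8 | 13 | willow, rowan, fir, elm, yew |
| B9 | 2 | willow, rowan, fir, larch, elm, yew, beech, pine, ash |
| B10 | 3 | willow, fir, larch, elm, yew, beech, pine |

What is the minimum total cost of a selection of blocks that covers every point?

10

B7, B9 together cover every point (B7 ∪ B9 = {hazel, willow, rowan, fir, larch, elm, yew, cedar, beech, pine, ash}); total cost 8 + 2 = 10.
The greedy pick B9, B1, B3 costs 12; no covering selection beats 10.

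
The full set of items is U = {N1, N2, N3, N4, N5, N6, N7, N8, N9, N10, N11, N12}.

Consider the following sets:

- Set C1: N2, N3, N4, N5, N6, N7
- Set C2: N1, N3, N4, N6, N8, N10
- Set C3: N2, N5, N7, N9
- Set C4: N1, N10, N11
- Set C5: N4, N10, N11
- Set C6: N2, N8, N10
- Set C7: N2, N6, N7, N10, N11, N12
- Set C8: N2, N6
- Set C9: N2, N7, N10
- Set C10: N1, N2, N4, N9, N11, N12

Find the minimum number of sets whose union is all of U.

C1, C2, and C10 cover everything between them: the union {N1, N2, N3, N4, N5, N6, N7, N8, N9, N10, N11, N12} is all of U.
No 2 of the 10 sets cover everything (all 45 combinations miss at least one item), so 3 is optimal.

3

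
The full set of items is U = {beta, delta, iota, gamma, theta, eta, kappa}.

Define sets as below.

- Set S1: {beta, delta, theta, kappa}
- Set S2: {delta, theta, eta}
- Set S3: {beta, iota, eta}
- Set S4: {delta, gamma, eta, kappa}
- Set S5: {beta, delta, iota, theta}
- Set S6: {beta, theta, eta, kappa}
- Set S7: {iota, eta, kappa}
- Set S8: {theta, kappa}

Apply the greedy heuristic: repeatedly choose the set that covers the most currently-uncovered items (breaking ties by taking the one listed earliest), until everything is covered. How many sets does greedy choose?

3

Greedy: pick S1 (covers 4 new) → pick S3 (covers 2 new) → pick S4 (covers 1 new). Total picks: 3.
(The true minimum cover uses only 2 sets, so greedy is not optimal here.)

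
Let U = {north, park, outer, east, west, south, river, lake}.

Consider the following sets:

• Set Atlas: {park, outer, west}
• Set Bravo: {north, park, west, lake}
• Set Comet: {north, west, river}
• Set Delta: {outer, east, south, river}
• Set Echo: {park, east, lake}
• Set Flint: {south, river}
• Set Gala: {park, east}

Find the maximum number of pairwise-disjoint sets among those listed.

2

Atlas, Flint are pairwise disjoint (Atlas={park,outer,west}; Flint={south,river}).
Every remaining set overlaps one of these, and no 3 of the listed sets are pairwise disjoint, so 2 is the maximum.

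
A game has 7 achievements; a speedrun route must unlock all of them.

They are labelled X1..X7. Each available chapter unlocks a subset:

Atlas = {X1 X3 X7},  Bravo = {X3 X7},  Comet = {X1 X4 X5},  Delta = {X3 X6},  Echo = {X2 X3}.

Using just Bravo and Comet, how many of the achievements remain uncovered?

Union of Bravo, Comet = {X1, X3, X4, X5, X7}.
Not covered: X2, X6 — 2 achievements.

2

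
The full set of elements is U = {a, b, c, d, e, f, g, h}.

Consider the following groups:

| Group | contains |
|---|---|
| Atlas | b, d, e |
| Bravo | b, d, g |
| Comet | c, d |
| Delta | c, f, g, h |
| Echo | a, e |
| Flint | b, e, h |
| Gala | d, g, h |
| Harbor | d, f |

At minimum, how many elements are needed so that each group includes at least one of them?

T = {a, d, h} meets every group (each contains at least one member of T), and |T| = 3.
No choice of 2 elements meets every group, so 3 is the minimum.

3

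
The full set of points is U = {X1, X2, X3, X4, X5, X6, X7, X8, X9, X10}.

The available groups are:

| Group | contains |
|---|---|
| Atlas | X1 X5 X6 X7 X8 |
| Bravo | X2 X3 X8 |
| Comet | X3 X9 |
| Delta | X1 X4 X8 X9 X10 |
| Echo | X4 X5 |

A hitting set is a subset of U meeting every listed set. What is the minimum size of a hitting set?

H = {X3, X5, X10} meets every group (each contains at least one member of H), and |H| = 3.
No choice of 2 points meets every group, so 3 is the minimum.

3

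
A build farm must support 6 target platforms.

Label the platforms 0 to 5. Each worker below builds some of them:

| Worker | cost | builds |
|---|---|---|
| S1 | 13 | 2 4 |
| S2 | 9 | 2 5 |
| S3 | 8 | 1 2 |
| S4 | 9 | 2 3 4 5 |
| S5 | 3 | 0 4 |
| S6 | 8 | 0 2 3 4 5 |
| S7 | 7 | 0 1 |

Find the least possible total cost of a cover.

15

S6, S7 together cover every platform (S6 ∪ S7 = {0, 1, 2, 3, 4, 5}); total cost 8 + 7 = 15.
The greedy pick S5, S6, S7 costs 18; no covering selection beats 15.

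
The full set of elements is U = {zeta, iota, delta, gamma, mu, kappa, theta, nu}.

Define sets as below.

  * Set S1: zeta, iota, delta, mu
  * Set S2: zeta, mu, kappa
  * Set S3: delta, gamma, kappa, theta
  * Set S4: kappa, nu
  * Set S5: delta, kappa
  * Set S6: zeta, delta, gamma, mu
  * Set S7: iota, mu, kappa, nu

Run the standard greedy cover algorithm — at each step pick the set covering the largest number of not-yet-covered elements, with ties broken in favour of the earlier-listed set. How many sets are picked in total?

3

Greedy: pick S1 (covers 4 new) → pick S3 (covers 3 new) → pick S4 (covers 1 new). Total picks: 3.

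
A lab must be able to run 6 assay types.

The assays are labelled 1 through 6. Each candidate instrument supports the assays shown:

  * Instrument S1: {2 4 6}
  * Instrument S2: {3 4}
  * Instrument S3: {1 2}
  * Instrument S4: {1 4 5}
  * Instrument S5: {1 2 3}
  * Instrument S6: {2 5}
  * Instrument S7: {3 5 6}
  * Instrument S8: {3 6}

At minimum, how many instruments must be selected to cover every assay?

3

Take {S1, S4, S8}. Their union is {1, 2, 3, 4, 5, 6}, which is all 6 assays.
No 2 of the 8 instruments cover everything (all 28 combinations miss at least one assay), so 3 is optimal.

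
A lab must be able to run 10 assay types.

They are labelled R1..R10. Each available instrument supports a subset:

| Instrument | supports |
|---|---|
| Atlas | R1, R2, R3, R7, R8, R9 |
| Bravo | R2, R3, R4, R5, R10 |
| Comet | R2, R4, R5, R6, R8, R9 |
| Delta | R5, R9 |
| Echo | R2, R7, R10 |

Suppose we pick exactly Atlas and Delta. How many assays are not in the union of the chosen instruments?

Union of Atlas, Delta = {R1, R2, R3, R5, R7, R8, R9}.
Not covered: R4, R6, R10 — 3 assays.

3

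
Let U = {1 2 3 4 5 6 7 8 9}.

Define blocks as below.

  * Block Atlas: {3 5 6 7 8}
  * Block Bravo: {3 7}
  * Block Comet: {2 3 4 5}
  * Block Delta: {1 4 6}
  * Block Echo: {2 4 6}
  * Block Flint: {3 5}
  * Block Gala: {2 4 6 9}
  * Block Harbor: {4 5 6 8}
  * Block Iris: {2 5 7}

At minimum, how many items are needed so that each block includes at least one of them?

3

Take H = {3, 6, 7}. Each listed block contains at least one of these, so H is a hitting set of size 3.
No choice of 2 items meets every block, so 3 is the minimum.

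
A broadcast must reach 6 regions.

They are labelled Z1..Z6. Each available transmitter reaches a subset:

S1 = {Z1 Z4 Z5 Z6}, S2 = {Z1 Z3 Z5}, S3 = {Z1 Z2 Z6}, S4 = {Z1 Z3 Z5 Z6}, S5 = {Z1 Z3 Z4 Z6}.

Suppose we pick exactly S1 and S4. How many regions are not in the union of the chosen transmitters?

Union of S1, S4 = {Z1, Z3, Z4, Z5, Z6}.
Not covered: Z2 — 1 region.

1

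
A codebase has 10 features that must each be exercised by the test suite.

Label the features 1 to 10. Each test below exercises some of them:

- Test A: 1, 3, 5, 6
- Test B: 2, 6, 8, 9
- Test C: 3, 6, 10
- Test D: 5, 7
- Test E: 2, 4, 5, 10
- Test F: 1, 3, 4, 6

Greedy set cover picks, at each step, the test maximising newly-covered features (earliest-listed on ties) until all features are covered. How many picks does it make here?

Greedy: pick A (covers 4 new) → pick B (covers 3 new) → pick E (covers 2 new) → pick D (covers 1 new). Total picks: 4.

4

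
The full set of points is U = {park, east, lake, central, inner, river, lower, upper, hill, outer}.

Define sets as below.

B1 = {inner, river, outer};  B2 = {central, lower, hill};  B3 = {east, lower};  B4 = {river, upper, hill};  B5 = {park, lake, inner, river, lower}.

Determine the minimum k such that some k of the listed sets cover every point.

5

B1 and B2 and B3 and B4 and B5 together: B1 ∪ B2 ∪ B3 ∪ B4 ∪ B5 = {park, east, lake, central, inner, river, lower, upper, hill, outer} — every point is covered.
No 4 of the 5 sets cover everything (all 5 combinations miss at least one point), so 5 is optimal.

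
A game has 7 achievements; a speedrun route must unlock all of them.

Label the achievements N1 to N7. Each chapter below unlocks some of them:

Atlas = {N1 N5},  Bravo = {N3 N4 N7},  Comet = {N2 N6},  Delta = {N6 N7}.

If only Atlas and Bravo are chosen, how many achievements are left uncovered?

2

Union of Atlas, Bravo = {N1, N3, N4, N5, N7}.
Not covered: N2, N6 — 2 achievements.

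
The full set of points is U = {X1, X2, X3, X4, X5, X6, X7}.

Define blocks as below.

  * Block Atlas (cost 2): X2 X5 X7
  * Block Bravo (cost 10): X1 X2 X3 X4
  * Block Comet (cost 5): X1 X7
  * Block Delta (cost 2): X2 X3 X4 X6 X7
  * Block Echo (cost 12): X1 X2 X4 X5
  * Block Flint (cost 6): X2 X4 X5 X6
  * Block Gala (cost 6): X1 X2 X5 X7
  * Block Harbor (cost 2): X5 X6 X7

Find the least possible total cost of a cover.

8

Delta, Gala together cover every point (Delta ∪ Gala = {X1, X2, X3, X4, X5, X6, X7}); total cost 2 + 6 = 8.
The greedy pick Delta, Atlas, Comet costs 9; no covering selection beats 8.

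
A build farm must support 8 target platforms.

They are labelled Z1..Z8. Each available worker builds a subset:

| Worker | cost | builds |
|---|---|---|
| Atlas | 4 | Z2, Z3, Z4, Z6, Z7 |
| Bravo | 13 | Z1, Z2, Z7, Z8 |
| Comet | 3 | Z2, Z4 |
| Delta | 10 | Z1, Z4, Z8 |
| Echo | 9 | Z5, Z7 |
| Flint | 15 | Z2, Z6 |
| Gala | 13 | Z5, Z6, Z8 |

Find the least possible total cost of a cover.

Atlas, Delta, Echo together cover every platform (Atlas ∪ Delta ∪ Echo = {Z1, Z2, Z3, Z4, Z5, Z6, Z7, Z8}); total cost 4 + 10 + 9 = 23.
No covering selection has total cost below 23.

23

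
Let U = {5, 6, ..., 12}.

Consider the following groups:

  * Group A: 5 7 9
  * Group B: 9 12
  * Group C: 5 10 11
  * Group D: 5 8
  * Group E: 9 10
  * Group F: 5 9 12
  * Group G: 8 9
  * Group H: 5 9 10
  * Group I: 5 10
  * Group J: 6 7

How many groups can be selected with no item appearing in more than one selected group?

3

B, I, J are pairwise disjoint (B={9,12}; I={5,10}; J={6,7}).
Every remaining group overlaps one of these, and no 4 of the listed groups are pairwise disjoint, so 3 is the maximum.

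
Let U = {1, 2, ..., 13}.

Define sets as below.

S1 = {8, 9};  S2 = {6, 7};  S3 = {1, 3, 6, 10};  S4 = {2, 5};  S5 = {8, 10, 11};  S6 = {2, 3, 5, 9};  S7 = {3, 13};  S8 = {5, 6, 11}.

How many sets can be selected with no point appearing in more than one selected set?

4

S1, S2, S4, S7 are pairwise disjoint (S1={8,9}; S2={6,7}; S4={2,5}; S7={3,13}).
Every remaining set overlaps one of these, and no 5 of the listed sets are pairwise disjoint, so 4 is the maximum.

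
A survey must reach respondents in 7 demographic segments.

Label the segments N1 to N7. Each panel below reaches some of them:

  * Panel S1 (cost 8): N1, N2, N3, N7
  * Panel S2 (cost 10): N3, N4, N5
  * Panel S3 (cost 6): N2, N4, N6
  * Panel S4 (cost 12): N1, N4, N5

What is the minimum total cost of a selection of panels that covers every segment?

24

S1, S2, S3 together cover every segment (S1 ∪ S2 ∪ S3 = {N1, N2, N3, N4, N5, N6, N7}); total cost 8 + 10 + 6 = 24.
No covering selection has total cost below 24.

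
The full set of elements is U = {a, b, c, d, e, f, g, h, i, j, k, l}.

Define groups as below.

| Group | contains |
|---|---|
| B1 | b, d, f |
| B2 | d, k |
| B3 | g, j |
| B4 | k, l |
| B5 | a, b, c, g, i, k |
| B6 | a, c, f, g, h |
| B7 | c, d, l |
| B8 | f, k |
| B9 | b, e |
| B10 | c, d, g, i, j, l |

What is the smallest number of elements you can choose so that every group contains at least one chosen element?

4

T = {b, c, j, k} meets every group (each contains at least one member of T), and |T| = 4.
The groups B3, B7, B8, B9 are pairwise disjoint, so any hitting set needs a separate element for each — at least 4. Hence 4 is optimal.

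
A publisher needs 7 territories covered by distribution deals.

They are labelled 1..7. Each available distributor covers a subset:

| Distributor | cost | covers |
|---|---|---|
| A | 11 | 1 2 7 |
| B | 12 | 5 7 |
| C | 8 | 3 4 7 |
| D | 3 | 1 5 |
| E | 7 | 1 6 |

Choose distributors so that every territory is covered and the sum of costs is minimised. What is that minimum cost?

A, C, D, E together cover every territory (A ∪ C ∪ D ∪ E = {1, 2, 3, 4, 5, 6, 7}); total cost 11 + 8 + 3 + 7 = 29.
No covering selection has total cost below 29.

29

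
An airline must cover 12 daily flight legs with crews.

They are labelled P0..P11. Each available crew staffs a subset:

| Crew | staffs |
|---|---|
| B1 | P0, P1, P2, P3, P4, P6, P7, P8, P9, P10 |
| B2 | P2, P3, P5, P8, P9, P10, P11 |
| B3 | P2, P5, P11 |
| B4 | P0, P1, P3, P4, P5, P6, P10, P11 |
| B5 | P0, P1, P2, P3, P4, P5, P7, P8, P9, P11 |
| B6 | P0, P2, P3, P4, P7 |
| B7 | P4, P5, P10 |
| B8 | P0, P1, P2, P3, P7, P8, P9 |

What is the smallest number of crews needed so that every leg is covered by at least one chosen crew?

2

B1 and B2 together: B1 ∪ B2 = {P0, P1, P2, P3, P4, P5, P6, P7, P8, P9, P10, P11} — every leg is covered.
No single crew has all 12 legs (the largest, B1, has 10), so 2 is optimal.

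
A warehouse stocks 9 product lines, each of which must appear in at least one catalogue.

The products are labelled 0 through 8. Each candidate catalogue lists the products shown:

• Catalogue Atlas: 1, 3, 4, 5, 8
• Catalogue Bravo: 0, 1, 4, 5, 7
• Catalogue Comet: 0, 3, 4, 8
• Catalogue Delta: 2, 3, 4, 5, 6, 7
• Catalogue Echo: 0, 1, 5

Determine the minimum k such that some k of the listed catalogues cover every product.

3

Take {Bravo, Comet, Delta}. Their union is {0, 1, 2, 3, 4, 5, 6, 7, 8}, which is all 9 products.
Only Delta contains 2, so Delta is forced; the remaining 3 products need at least 2 more catalogues (each remaining catalogue adds at most 2) — so at least 3 catalogues are needed, and 3 is optimal.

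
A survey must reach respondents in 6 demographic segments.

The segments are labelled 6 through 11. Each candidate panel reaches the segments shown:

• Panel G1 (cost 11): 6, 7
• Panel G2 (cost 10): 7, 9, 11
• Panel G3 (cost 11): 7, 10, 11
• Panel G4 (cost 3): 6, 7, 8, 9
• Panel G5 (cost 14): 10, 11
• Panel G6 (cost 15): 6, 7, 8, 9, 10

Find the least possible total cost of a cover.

14

G3, G4 together cover every segment (G3 ∪ G4 = {6, 7, 8, 9, 10, 11}); total cost 11 + 3 = 14.
No covering selection has total cost below 14.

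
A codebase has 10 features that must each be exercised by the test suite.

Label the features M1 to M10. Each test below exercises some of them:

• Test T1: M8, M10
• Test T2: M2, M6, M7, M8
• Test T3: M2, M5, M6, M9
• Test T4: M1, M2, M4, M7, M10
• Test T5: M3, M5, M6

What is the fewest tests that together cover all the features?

T2 and T3 and T4 and T5 together: T2 ∪ T3 ∪ T4 ∪ T5 = {M1, M2, M3, M4, M5, M6, M7, M8, M9, M10} — every feature is covered.
No 3 of the 5 tests cover everything (all 10 combinations miss at least one feature), so 4 is optimal.

4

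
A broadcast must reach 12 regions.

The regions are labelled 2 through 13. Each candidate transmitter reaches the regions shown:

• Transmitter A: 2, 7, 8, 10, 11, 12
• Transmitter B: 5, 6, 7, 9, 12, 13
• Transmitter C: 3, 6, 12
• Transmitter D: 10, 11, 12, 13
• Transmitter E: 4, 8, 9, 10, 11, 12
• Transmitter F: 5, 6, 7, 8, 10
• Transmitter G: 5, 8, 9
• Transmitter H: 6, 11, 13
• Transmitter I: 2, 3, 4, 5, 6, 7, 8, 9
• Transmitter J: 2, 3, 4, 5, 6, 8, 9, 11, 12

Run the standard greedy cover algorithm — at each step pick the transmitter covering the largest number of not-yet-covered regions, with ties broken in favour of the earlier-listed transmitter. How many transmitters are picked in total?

Greedy: pick J (covers 9 new) → pick A (covers 2 new) → pick B (covers 1 new). Total picks: 3.
(The true minimum cover uses only 2 transmitters, so greedy is not optimal here.)

3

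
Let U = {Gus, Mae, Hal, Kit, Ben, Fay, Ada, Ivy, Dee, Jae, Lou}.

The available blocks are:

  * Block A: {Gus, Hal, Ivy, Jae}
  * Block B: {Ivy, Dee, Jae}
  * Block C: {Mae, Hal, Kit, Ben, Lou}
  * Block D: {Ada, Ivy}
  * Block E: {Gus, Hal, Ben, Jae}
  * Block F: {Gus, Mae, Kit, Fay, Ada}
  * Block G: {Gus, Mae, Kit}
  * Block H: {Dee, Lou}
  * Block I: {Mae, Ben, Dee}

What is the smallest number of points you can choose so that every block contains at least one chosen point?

4

The 4 points {Gus, Ben, Ivy, Lou} hit every block.
No choice of 3 points meets every block, so 4 is the minimum.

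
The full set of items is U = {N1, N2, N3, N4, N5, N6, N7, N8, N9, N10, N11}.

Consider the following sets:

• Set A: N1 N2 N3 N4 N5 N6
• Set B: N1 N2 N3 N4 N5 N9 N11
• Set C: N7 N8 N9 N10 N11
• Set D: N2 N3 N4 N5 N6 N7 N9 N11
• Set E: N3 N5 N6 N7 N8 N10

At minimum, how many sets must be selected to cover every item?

2

A and C together: A ∪ C = {N1, N2, N3, N4, N5, N6, N7, N8, N9, N10, N11} — every item is covered.
No single set has all 11 items (the largest, D, has 8), so 2 is optimal.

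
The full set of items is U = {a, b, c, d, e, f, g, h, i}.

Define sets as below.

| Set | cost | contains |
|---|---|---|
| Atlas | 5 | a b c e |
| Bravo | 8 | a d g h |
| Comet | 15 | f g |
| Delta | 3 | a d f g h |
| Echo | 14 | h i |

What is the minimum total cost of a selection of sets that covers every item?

Atlas, Delta, Echo together cover every item (Atlas ∪ Delta ∪ Echo = {a, b, c, d, e, f, g, h, i}); total cost 5 + 3 + 14 = 22.
No covering selection has total cost below 22.

22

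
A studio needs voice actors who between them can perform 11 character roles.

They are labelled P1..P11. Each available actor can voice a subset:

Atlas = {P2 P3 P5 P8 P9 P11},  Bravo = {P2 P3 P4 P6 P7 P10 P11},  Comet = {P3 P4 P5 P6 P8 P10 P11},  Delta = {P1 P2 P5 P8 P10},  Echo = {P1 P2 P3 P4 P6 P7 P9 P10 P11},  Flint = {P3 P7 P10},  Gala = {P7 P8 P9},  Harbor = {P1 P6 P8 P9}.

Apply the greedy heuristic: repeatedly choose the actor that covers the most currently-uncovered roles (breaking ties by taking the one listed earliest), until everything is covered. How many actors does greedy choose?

2

Greedy: pick Echo (covers 9 new) → pick Atlas (covers 2 new). Total picks: 2.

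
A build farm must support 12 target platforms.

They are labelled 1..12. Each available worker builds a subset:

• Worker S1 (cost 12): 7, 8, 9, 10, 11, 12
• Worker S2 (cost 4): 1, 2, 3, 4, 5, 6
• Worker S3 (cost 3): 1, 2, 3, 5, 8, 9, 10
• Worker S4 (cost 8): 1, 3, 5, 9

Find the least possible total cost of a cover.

16

S1, S2 together cover every platform (S1 ∪ S2 = {1, 2, 3, 4, 5, 6, 7, 8, 9, 10, 11, 12}); total cost 12 + 4 = 16.
The greedy pick S3, S2, S1 costs 19; no covering selection beats 16.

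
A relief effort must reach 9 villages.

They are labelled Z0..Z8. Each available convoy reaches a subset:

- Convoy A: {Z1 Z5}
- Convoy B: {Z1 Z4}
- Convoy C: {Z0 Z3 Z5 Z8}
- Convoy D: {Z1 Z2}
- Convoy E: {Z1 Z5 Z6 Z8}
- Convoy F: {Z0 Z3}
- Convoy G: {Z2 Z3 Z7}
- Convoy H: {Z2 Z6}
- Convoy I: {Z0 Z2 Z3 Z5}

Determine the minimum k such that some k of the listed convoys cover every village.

4

B and C and G and H together: B ∪ C ∪ G ∪ H = {Z0, Z1, Z2, Z3, Z4, Z5, Z6, Z7, Z8} — every village is covered.
No 3 of the 9 convoys cover everything (all 84 combinations miss at least one village), so 4 is optimal.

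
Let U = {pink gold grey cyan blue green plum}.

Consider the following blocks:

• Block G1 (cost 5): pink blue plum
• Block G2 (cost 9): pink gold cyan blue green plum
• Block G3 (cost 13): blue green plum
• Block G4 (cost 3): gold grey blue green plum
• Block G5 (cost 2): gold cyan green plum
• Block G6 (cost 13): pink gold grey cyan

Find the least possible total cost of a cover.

10

G1, G4, G5 together cover every element (G1 ∪ G4 ∪ G5 = {pink, gold, grey, cyan, blue, green, plum}); total cost 5 + 3 + 2 = 10.
No covering selection has total cost below 10.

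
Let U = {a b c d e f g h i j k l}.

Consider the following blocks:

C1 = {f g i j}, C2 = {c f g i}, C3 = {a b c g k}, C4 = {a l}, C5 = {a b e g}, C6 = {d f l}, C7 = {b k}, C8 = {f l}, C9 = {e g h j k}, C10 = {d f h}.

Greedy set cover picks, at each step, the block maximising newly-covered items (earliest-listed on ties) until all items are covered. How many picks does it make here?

Greedy: pick C3 (covers 5 new) → pick C1 (covers 3 new) → pick C6 (covers 2 new) → pick C9 (covers 2 new). Total picks: 4.

4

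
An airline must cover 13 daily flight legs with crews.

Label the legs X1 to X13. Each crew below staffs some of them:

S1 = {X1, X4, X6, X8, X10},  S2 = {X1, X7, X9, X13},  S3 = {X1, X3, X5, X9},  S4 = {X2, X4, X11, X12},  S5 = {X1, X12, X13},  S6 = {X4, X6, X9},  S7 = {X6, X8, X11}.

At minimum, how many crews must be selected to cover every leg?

4

S1 and S2 and S3 and S4 together: S1 ∪ S2 ∪ S3 ∪ S4 = {X1, X2, X3, X4, X5, X6, X7, X8, X9, X10, X11, X12, X13} — every leg is covered.
Only S4 contains X2, so S4 is forced; the remaining 9 legs need at least 3 more crews (each remaining crew adds at most 4) — so at least 4 crews are needed, and 4 is optimal.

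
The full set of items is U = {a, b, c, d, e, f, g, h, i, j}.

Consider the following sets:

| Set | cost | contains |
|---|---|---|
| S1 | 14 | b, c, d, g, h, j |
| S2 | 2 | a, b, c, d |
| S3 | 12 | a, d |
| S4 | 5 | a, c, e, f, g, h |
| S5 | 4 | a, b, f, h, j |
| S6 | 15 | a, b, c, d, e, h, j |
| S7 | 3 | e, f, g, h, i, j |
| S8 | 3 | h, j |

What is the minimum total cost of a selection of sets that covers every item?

S2, S7 together cover every item (S2 ∪ S7 = {a, b, c, d, e, f, g, h, i, j}); total cost 2 + 3 = 5.
No covering selection has total cost below 5.

5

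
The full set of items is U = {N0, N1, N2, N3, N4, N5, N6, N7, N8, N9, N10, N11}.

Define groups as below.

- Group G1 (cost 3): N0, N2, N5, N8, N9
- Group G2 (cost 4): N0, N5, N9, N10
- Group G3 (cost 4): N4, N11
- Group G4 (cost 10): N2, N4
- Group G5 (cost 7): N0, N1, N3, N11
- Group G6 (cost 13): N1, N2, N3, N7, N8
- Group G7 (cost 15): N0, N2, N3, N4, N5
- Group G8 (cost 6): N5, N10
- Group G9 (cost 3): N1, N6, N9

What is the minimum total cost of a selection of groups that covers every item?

24

G2, G3, G6, G9 together cover every item (G2 ∪ G3 ∪ G6 ∪ G9 = {N0, N1, N2, N3, N4, N5, N6, N7, N8, N9, N10, N11}); total cost 4 + 4 + 13 + 3 = 24.
The greedy pick G1, G9, G3, G2, G6 costs 27; no covering selection beats 24.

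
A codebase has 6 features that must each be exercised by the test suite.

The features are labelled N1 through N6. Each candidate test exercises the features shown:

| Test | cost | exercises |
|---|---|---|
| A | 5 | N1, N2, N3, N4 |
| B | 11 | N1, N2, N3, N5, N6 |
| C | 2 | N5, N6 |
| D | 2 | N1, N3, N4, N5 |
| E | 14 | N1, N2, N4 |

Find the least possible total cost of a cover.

A, C together cover every feature (A ∪ C = {N1, N2, N3, N4, N5, N6}); total cost 5 + 2 = 7.
The greedy pick D, C, A costs 9; no covering selection beats 7.

7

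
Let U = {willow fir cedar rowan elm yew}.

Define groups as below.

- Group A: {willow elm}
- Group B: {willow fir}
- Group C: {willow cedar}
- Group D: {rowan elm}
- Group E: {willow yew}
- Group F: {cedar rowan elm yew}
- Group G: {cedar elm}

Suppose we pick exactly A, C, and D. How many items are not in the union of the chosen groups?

Union of A, C, D = {willow, cedar, rowan, elm}.
Not covered: fir, yew — 2 items.

2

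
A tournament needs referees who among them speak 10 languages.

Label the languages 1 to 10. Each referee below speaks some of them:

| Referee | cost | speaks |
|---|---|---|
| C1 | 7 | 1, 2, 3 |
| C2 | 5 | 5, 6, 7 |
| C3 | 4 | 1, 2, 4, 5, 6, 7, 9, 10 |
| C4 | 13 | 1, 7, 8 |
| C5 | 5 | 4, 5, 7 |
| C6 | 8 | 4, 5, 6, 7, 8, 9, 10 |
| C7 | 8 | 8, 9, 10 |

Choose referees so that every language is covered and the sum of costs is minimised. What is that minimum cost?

15

C1, C6 together cover every language (C1 ∪ C6 = {1, 2, 3, 4, 5, 6, 7, 8, 9, 10}); total cost 7 + 8 = 15.
The greedy pick C3, C1, C6 costs 19; no covering selection beats 15.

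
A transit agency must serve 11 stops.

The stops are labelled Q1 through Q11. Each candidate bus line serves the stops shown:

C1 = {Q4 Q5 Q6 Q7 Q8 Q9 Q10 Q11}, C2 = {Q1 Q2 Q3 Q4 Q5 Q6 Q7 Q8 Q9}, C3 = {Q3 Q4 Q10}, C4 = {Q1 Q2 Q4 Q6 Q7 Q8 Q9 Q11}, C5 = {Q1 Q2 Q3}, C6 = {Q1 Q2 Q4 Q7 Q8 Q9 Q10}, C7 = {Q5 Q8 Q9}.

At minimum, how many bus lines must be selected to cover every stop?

C1 and C2 together: C1 ∪ C2 = {Q1, Q2, Q3, Q4, Q5, Q6, Q7, Q8, Q9, Q10, Q11} — every stop is covered.
No single bus line has all 11 stops (the largest, C2, has 9), so 2 is optimal.

2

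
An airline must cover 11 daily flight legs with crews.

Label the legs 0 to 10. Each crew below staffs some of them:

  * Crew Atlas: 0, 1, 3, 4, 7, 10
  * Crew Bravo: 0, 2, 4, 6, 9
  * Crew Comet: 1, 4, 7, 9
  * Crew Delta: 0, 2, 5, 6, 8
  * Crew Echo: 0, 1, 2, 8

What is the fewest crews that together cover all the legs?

3

Atlas and Bravo and Delta together: Atlas ∪ Bravo ∪ Delta = {0, 1, 2, 3, 4, 5, 6, 7, 8, 9, 10} — every leg is covered.
Only Atlas contains 3, so Atlas is forced; the remaining 5 legs need at least 2 more crews (each remaining crew adds at most 4) — so at least 3 crews are needed, and 3 is optimal.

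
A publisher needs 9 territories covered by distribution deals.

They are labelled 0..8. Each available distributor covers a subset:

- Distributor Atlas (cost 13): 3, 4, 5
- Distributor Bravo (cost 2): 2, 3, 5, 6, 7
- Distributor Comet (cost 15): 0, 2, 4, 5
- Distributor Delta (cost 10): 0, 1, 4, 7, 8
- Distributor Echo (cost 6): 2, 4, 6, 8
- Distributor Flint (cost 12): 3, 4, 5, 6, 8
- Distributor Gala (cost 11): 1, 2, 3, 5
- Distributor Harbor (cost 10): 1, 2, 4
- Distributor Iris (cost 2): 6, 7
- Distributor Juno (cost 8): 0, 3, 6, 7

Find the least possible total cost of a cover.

12

Bravo, Delta together cover every territory (Bravo ∪ Delta = {0, 1, 2, 3, 4, 5, 6, 7, 8}); total cost 2 + 10 = 12.
No covering selection has total cost below 12.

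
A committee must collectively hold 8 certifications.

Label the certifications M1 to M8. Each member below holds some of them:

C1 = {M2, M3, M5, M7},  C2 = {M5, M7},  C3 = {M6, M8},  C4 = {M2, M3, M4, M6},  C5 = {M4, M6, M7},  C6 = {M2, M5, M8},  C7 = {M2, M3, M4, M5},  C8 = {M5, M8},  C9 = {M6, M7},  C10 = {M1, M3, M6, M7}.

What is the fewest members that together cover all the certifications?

3

Take {C3, C7, C10}. Their union is {M1, M2, M3, M4, M5, M6, M7, M8}, which is all 8 certifications.
Only C10 contains M1, so C10 is forced; the remaining 4 certifications need at least 2 more members (each remaining member adds at most 3) — so at least 3 members are needed, and 3 is optimal.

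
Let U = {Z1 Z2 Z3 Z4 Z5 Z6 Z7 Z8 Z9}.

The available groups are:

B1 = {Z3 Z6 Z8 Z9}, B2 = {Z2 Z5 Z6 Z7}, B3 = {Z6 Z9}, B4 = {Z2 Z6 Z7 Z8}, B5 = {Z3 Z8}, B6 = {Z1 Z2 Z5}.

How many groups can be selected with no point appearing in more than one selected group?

B3, B5, B6 are pairwise disjoint (B3={Z6,Z9}; B5={Z3,Z8}; B6={Z1,Z2,Z5}).
Every remaining group overlaps one of these, and no 4 of the listed groups are pairwise disjoint, so 3 is the maximum.

3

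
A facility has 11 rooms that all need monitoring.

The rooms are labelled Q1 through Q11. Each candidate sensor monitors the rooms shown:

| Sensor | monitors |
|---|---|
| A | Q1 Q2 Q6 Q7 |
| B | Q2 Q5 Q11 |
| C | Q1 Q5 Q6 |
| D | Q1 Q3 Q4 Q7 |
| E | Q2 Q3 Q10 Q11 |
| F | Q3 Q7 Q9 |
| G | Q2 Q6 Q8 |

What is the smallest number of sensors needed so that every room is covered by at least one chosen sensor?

Take {B, D, E, F, G}. Their union is {Q1, Q2, Q3, Q4, Q5, Q6, Q7, Q8, Q9, Q10, Q11}, which is all 11 rooms.
No 4 of the 7 sensors cover everything (all 35 combinations miss at least one room), so 5 is optimal.

5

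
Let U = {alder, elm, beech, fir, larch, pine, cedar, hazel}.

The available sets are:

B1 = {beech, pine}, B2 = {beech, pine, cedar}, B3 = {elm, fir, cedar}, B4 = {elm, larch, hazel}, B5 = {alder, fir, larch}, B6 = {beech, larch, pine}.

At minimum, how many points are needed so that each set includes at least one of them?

3

The 3 points {elm, larch, pine} hit every set.
No choice of 2 points meets every set, so 3 is the minimum.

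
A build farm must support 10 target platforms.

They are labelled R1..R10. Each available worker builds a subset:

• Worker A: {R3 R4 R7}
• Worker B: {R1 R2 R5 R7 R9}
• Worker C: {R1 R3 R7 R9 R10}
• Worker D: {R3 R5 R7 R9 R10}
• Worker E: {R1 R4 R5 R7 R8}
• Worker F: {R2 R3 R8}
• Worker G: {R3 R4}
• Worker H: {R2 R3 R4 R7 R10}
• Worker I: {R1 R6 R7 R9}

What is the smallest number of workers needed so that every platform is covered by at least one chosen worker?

3

Take {E, H, I}. Their union is {R1, R2, R3, R4, R5, R6, R7, R8, R9, R10}, which is all 10 platforms.
Only I contains R6, so I is forced; the remaining 6 platforms need at least 2 more workers (each remaining worker adds at most 4) — so at least 3 workers are needed, and 3 is optimal.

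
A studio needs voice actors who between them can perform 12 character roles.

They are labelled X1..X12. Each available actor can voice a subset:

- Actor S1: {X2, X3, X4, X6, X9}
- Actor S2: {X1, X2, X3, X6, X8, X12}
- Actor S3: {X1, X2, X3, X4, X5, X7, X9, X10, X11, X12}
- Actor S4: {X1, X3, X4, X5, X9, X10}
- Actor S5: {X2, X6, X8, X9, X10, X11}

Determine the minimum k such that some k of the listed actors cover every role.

2

S2 and S3 together: S2 ∪ S3 = {X1, X2, X3, X4, X5, X6, X7, X8, X9, X10, X11, X12} — every role is covered.
No single actor has all 12 roles (the largest, S3, has 10), so 2 is optimal.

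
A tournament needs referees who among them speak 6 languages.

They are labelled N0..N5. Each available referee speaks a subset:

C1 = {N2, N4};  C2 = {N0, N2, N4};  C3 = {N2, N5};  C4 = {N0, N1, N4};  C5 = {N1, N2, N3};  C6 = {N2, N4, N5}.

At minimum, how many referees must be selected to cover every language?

C2 and C3 and C5 together: C2 ∪ C3 ∪ C5 = {N0, N1, N2, N3, N4, N5} — every language is covered.
Only C5 contains N3, so C5 is forced; the remaining 3 languages need at least 2 more referees (each remaining referee adds at most 2) — so at least 3 referees are needed, and 3 is optimal.

3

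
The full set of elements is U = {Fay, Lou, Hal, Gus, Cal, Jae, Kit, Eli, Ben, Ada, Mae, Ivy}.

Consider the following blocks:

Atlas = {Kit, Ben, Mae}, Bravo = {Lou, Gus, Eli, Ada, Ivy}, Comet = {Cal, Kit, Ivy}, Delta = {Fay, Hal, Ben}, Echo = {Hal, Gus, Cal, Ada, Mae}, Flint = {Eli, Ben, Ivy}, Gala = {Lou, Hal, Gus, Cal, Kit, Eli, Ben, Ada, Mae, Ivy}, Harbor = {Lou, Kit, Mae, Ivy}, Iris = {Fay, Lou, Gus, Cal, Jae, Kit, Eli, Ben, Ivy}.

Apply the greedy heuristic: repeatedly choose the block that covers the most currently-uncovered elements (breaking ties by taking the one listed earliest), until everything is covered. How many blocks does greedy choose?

Greedy: pick Gala (covers 10 new) → pick Iris (covers 2 new). Total picks: 2.

2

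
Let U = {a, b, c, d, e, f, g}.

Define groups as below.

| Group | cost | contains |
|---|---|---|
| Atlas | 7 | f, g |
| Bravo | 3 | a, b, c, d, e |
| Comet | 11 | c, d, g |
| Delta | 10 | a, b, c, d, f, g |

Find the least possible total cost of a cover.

Atlas, Bravo together cover every element (Atlas ∪ Bravo = {a, b, c, d, e, f, g}); total cost 7 + 3 = 10.
No covering selection has total cost below 10.

10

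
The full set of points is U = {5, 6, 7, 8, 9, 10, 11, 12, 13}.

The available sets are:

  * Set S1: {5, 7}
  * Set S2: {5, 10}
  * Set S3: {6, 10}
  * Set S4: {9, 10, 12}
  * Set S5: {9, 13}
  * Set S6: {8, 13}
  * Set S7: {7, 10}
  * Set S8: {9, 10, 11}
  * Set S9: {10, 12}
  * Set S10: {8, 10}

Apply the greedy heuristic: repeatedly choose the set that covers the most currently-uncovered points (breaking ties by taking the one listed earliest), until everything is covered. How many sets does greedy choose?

Greedy: pick S4 (covers 3 new) → pick S1 (covers 2 new) → pick S6 (covers 2 new) → pick S3 (covers 1 new) → pick S8 (covers 1 new). Total picks: 5.

5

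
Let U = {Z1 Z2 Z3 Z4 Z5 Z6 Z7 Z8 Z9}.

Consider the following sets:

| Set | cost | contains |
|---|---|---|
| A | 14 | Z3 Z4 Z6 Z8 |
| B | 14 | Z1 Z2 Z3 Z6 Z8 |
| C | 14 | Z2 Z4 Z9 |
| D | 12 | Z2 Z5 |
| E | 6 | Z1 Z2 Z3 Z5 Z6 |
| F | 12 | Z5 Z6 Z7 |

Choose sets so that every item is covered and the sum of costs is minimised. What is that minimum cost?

B, C, F together cover every item (B ∪ C ∪ F = {Z1, Z2, Z3, Z4, Z5, Z6, Z7, Z8, Z9}); total cost 14 + 14 + 12 = 40.
The greedy pick E, A, F, C costs 46; no covering selection beats 40.

40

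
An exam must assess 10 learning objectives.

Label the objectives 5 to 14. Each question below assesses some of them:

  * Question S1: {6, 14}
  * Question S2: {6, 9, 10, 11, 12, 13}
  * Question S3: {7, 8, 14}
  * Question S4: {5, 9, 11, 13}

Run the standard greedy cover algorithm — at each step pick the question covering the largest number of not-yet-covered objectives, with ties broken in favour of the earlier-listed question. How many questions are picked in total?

Greedy: pick S2 (covers 6 new) → pick S3 (covers 3 new) → pick S4 (covers 1 new). Total picks: 3.

3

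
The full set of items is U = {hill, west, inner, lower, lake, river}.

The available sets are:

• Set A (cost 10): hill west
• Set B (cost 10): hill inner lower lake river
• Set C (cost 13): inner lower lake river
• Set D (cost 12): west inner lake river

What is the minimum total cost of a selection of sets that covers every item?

A, B together cover every item (A ∪ B = {hill, west, inner, lower, lake, river}); total cost 10 + 10 = 20.
No covering selection has total cost below 20.

20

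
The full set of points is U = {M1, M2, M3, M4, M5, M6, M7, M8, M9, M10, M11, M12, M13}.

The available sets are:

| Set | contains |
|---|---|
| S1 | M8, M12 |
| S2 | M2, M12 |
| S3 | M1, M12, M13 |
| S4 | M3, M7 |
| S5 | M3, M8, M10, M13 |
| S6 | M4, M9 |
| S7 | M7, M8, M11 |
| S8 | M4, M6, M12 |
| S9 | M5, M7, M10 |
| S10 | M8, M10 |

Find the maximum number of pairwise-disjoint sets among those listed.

S2, S4, S6, S10 are pairwise disjoint (S2={M2,M12}; S4={M3,M7}; S6={M4,M9}; S10={M8,M10}).
Every remaining set overlaps one of these, and no 5 of the listed sets are pairwise disjoint, so 4 is the maximum.

4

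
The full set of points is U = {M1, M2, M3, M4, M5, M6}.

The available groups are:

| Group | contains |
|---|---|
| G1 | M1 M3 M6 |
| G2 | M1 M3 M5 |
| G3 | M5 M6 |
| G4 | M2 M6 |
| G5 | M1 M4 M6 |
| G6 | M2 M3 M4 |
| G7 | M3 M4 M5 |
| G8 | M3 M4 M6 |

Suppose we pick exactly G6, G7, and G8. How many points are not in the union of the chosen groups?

Union of G6, G7, G8 = {M2, M3, M4, M5, M6}.
Not covered: M1 — 1 point.

1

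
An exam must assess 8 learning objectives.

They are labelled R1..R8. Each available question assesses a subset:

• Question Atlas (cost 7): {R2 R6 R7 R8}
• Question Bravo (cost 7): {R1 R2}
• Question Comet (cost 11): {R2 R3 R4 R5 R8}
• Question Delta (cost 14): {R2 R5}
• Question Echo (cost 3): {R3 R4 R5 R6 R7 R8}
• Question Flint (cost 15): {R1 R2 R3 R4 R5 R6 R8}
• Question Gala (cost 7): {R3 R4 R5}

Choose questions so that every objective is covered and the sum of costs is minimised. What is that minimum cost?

Bravo, Echo together cover every objective (Bravo ∪ Echo = {R1, R2, R3, R4, R5, R6, R7, R8}); total cost 7 + 3 = 10.
No covering selection has total cost below 10.

10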